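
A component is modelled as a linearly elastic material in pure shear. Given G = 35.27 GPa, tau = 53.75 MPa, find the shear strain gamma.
Model: a linearly elastic material in pure shear, so tau = G·gamma.
Solve for gamma: gamma = tau / G.
Convert to SI units:
  G = 35.27 GPa = 3.527 × 10¹⁰ Pa
  tau = 53.75 MPa = 5.375 × 10⁷ Pa
Substitute:
  gamma = (5.375 × 10⁷) / (3.527 × 10¹⁰)
  gamma = 0.001524
Final answer: gamma = 0.001524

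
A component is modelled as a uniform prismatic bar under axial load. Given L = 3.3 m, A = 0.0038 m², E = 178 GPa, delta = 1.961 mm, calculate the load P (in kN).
Model: a uniform prismatic bar under axial load, so delta = (P·L) / (A·E).
Solve for P: P = (delta·A·E) / L.
Convert to SI units:
  E = 178 GPa = 1.78 × 10¹¹ Pa
  delta = 1.961 mm = 0.001961 m
Substitute:
  P = (0.001961 × 0.0038 × (1.78 × 10¹¹)) / 3.3
  P = 401900 N
Convert: P = 401900 N = 401.9 kN
Final answer: P = 401.9 kN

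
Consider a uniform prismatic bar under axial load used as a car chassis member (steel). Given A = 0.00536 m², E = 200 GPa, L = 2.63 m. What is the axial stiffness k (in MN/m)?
Model: a uniform prismatic bar under axial load, so k = (A·E) / L.
Convert to SI units:
  E = 200 GPa = 2 × 10¹¹ Pa
Substitute:
  k = (0.00536 × (2 × 10¹¹)) / 2.63
  k = 4.076 × 10⁸ N/m
Convert: k = 4.076 × 10⁸ N/m = 407.6 MN/m
Final answer: k = 407.6 MN/m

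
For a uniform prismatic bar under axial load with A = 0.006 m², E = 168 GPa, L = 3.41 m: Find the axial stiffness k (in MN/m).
Model: a uniform prismatic bar under axial load, so k = (A·E) / L.
Convert to SI units:
  E = 168 GPa = 1.68 × 10¹¹ Pa
Substitute:
  k = (0.006 × (1.68 × 10¹¹)) / 3.41
  k = 2.956 × 10⁸ N/m
Convert: k = 2.956 × 10⁸ N/m = 295.6 MN/m
Final answer: k = 295.6 MN/m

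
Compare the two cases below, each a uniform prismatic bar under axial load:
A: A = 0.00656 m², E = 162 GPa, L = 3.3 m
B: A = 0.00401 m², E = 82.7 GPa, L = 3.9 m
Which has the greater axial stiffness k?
Model: a uniform prismatic bar under axial load, so k = (A·E) / L (SI units).
  A: k = (0.00656 × (1.62 × 10¹¹)) / 3.3 = 3.22 × 10⁸ N/m = 322 MN/m
  B: k = (0.00401 × (8.27 × 10¹⁰)) / 3.9 = 8.503 × 10⁷ N/m = 85.03 MN/m
322 MN/m > 85.03 MN/m, so A is larger.
Final answer: A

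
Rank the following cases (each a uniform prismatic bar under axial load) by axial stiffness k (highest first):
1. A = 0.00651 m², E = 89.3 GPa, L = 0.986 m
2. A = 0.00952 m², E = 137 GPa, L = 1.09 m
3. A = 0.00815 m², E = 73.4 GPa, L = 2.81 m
Model: a uniform prismatic bar under axial load, so k = (A·E) / L (SI units).
  Case 1: k = (0.00651 × (8.93 × 10¹⁰)) / 0.986 = 5.896 × 10⁸ N/m = 589.6 MN/m
  Case 2: k = (0.00952 × (1.37 × 10¹¹)) / 1.09 = 1.197 × 10⁹ N/m = 1197 MN/m
  Case 3: k = (0.00815 × (7.34 × 10¹⁰)) / 2.81 = 2.129 × 10⁸ N/m = 212.9 MN/m
Ordering: 1197 MN/m (case 2) > 589.6 MN/m (case 1) > 212.9 MN/m (case 3)
Final answer: 2, 1, 3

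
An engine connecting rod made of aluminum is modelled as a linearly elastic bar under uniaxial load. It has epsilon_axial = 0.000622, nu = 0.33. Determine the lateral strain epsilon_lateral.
Model: a linearly elastic bar under uniaxial load, so epsilon_lateral = -nu·epsilon_axial.
Substitute:
  epsilon_lateral = -(0.33 × 0.000622)
  epsilon_lateral = -0.0002053
Final answer: epsilon_lateral = -0.0002053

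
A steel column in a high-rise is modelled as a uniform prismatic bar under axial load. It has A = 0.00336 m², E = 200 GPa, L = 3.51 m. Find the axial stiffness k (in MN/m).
Model: a uniform prismatic bar under axial load, so k = (A·E) / L.
Convert to SI units:
  E = 200 GPa = 2 × 10¹¹ Pa
Substitute:
  k = (0.00336 × (2 × 10¹¹)) / 3.51
  k = 1.915 × 10⁸ N/m
Convert: k = 1.915 × 10⁸ N/m = 191.5 MN/m
Final answer: k = 191.5 MN/m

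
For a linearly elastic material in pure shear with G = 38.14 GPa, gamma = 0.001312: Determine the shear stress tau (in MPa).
Model: a linearly elastic material in pure shear, so tau = G·gamma.
Convert to SI units:
  G = 38.14 GPa = 3.814 × 10¹⁰ Pa
Substitute:
  tau = (3.814 × 10¹⁰) × 0.001312
  tau = 5.004 × 10⁷ Pa
Convert: tau = 5.004 × 10⁷ Pa = 50.04 MPa
Final answer: tau = 50.04 MPa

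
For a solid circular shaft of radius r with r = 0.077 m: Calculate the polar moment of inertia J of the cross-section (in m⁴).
Model: a solid circular shaft of radius r, so J = (π·r^4) / 2.
Substitute:
  J = (π × 0.077^4) / 2
  J = 5.522 × 10⁻⁵ m⁴
Final answer: J = 5.522 × 10⁻⁵ m⁴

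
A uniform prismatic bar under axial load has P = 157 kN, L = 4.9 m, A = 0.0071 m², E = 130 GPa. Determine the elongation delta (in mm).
Model: a uniform prismatic bar under axial load, so delta = (P·L) / (A·E).
Convert to SI units:
  P = 157 kN = 157000 N
  E = 130 GPa = 1.3 × 10¹¹ Pa
Substitute:
  delta = (157000 × 4.9) / (0.0071 × (1.3 × 10¹¹))
  delta = 0.0008335 m
Convert: delta = 0.0008335 m = 0.8335 mm
Final answer: delta = 0.8335 mm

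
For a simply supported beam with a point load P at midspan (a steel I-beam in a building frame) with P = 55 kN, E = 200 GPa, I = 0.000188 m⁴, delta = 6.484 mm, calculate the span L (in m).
Model: a simply supported beam with a point load P at midspan, so delta = (P·L^3) / (48·E·I).
Solve for L: L = ((48·delta·E·I) / P)^(1/3).
Convert to SI units:
  P = 55 kN = 55000 N
  E = 200 GPa = 2 × 10¹¹ Pa
  delta = 6.484 mm = 0.006484 m
Substitute:
  L = ((48 × 0.006484 × (2 × 10¹¹) × 0.000188) / 55000)^(1/3)
  L = 5.97 m
Final answer: L = 5.97 m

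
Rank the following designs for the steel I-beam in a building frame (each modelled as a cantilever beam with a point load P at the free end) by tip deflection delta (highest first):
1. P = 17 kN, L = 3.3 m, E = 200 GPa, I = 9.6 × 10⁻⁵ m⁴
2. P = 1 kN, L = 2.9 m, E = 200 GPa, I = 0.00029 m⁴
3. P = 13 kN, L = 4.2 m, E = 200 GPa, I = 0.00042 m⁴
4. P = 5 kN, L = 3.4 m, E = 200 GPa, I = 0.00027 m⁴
Model: a cantilever beam with a point load P at the free end, so delta = (P·L^3) / (3·E·I) (SI units).
  Case 1: delta = (17000 × 3.3^3) / (3 × (2 × 10¹¹) × (9.6 × 10⁻⁵)) = 0.01061 m = 10.61 mm
  Case 2: delta = (1000 × 2.9^3) / (3 × (2 × 10¹¹) × 0.00029) = 0.0001402 m = 0.1402 mm
  Case 3: delta = (13000 × 4.2^3) / (3 × (2 × 10¹¹) × 0.00042) = 0.003822 m = 3.822 mm
  Case 4: delta = (5000 × 3.4^3) / (3 × (2 × 10¹¹) × 0.00027) = 0.001213 m = 1.213 mm
Ordering: 10.61 mm (case 1) > 3.822 mm (case 3) > 1.213 mm (case 4) > 0.1402 mm (case 2)
Final answer: 1, 3, 4, 2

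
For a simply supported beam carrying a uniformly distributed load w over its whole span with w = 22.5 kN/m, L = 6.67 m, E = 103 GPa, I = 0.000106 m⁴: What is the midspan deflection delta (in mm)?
Model: a simply supported beam carrying a uniformly distributed load w over its whole span, so delta = (5·w·L^4) / (384·E·I).
Convert to SI units:
  w = 22.5 kN/m = 22500 N/m
  E = 103 GPa = 1.03 × 10¹¹ Pa
Substitute:
  delta = (5 × 22500 × 6.67^4) / (384 × (1.03 × 10¹¹) × 0.000106)
  delta = 0.05311 m
Convert: delta = 0.05311 m = 53.11 mm
Final answer: delta = 53.11 mm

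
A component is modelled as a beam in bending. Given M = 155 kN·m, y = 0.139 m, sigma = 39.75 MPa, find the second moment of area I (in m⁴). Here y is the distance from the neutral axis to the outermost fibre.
Model: a beam in bending, so sigma = (M·y) / I.
Solve for I: I = (M·y) / sigma.
Convert to SI units:
  M = 155 kN·m = 155000 N·m
  sigma = 39.75 MPa = 3.975 × 10⁷ Pa
Substitute:
  I = (155000 × 0.139) / (3.975 × 10⁷)
  I = 0.000542 m⁴
Final answer: I = 0.000542 m⁴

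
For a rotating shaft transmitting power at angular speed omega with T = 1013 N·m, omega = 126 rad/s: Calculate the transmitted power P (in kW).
Model: a rotating shaft transmitting power at angular speed omega, so P = T·omega.
Substitute:
  P = 1013 × 126
  P = 127600 W
Convert: P = 127600 W = 127.6 kW
Final answer: P = 127.6 kW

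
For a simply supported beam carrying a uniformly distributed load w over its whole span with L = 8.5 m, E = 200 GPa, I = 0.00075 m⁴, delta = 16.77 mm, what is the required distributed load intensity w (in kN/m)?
Model: a simply supported beam carrying a uniformly distributed load w over its whole span, so delta = (5·w·L^4) / (384·E·I).
Solve for w: w = (384·delta·E·I) / (5·L^4).
Convert to SI units:
  E = 200 GPa = 2 × 10¹¹ Pa
  delta = 16.77 mm = 0.01677 m
Substitute:
  w = (384 × 0.01677 × (2 × 10¹¹) × 0.00075) / (5 × 8.5^4)
  w = 37010 N/m
Convert: w = 37010 N/m = 37.01 kN/m
Final answer: w = 37.01 kN/m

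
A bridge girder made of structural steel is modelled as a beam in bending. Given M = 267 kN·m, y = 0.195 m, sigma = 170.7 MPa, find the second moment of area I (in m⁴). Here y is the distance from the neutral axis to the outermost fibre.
Model: a beam in bending, so sigma = (M·y) / I.
Solve for I: I = (M·y) / sigma.
Convert to SI units:
  M = 267 kN·m = 267000 N·m
  sigma = 170.7 MPa = 1.707 × 10⁸ Pa
Substitute:
  I = (267000 × 0.195) / (1.707 × 10⁸)
  I = 0.000305 m⁴
Final answer: I = 0.000305 m⁴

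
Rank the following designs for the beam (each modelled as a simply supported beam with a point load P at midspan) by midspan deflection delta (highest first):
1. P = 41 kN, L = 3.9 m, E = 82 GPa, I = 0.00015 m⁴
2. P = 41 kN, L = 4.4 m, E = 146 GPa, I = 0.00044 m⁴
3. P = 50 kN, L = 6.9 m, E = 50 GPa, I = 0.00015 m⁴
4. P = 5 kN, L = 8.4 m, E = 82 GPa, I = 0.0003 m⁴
Model: a simply supported beam with a point load P at midspan, so delta = (P·L^3) / (48·E·I) (SI units).
  Case 1: delta = (41000 × 3.9^3) / (48 × (8.2 × 10¹⁰) × 0.00015) = 0.004119 m = 4.119 mm
  Case 2: delta = (41000 × 4.4^3) / (48 × (1.46 × 10¹¹) × 0.00044) = 0.001133 m = 1.133 mm
  Case 3: delta = (50000 × 6.9^3) / (48 × (5 × 10¹⁰) × 0.00015) = 0.04563 m = 45.63 mm
  Case 4: delta = (5000 × 8.4^3) / (48 × (8.2 × 10¹⁰) × 0.0003) = 0.00251 m = 2.51 mm
Ordering: 45.63 mm (case 3) > 4.119 mm (case 1) > 2.51 mm (case 4) > 1.133 mm (case 2)
Final answer: 3, 1, 4, 2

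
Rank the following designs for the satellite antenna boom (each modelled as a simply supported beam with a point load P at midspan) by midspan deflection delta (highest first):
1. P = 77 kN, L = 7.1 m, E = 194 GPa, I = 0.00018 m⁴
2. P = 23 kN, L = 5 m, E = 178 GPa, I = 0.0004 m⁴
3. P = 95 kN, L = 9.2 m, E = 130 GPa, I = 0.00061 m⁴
Model: a simply supported beam with a point load P at midspan, so delta = (P·L^3) / (48·E·I) (SI units).
  Case 1: delta = (77000 × 7.1^3) / (48 × (1.94 × 10¹¹) × 0.00018) = 0.01644 m = 16.44 mm
  Case 2: delta = (23000 × 5^3) / (48 × (1.78 × 10¹¹) × 0.0004) = 0.0008412 m = 0.8412 mm
  Case 3: delta = (95000 × 9.2^3) / (48 × (1.3 × 10¹¹) × 0.00061) = 0.01943 m = 19.43 mm
Ordering: 19.43 mm (case 3) > 16.44 mm (case 1) > 0.8412 mm (case 2)
Final answer: 3, 1, 2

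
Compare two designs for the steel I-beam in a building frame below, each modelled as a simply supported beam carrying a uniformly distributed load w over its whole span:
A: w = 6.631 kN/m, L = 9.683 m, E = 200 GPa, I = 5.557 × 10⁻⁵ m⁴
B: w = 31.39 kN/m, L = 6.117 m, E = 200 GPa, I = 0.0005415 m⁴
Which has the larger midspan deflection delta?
Model: a simply supported beam carrying a uniformly distributed load w over its whole span, so delta = (5·w·L^4) / (384·E·I) (SI units).
  A: delta = (5 × 6631 × 9.683^4) / (384 × (2 × 10¹¹) × (5.557 × 10⁻⁵)) = 0.06829 m = 68.29 mm
  B: delta = (5 × 31390 × 6.117^4) / (384 × (2 × 10¹¹) × 0.0005415) = 0.005284 m = 5.284 mm
68.29 mm > 5.284 mm, so A is larger.
Final answer: A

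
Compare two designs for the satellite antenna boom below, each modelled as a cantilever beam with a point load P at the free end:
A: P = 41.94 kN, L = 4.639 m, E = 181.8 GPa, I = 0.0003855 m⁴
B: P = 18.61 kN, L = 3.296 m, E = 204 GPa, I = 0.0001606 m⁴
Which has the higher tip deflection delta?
Model: a cantilever beam with a point load P at the free end, so delta = (P·L^3) / (3·E·I) (SI units).
  A: delta = (41940 × 4.639^3) / (3 × (1.818 × 10¹¹) × 0.0003855) = 0.01991 m = 19.91 mm
  B: delta = (18610 × 3.296^3) / (3 × (2.04 × 10¹¹) × 0.0001606) = 0.00678 m = 6.78 mm
19.91 mm > 6.78 mm, so A is larger.
Final answer: A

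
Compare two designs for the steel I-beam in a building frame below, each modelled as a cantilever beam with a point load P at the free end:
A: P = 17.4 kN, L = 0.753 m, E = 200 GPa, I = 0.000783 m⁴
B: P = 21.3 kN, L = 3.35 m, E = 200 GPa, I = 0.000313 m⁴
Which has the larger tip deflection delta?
Model: a cantilever beam with a point load P at the free end, so delta = (P·L^3) / (3·E·I) (SI units).
  A: delta = (17400 × 0.753^3) / (3 × (2 × 10¹¹) × 0.000783) = 1.581 × 10⁻⁵ m = 0.01581 mm
  B: delta = (21300 × 3.35^3) / (3 × (2 × 10¹¹) × 0.000313) = 0.004264 m = 4.264 mm
4.264 mm > 0.01581 mm, so B is larger.
Final answer: B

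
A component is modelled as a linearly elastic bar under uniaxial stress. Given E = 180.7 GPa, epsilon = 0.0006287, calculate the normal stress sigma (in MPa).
Model: a linearly elastic bar under uniaxial stress, so epsilon = sigma / E.
Solve for sigma: sigma = epsilon·E.
Convert to SI units:
  E = 180.7 GPa = 1.807 × 10¹¹ Pa
Substitute:
  sigma = 0.0006287 × (1.807 × 10¹¹)
  sigma = 1.136 × 10⁸ Pa
Convert: sigma = 1.136 × 10⁸ Pa = 113.6 MPa
Final answer: sigma = 113.6 MPa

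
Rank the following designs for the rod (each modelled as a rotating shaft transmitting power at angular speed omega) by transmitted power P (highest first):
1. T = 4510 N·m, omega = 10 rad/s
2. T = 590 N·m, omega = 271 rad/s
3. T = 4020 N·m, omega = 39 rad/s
Model: a rotating shaft transmitting power at angular speed omega, so P = T·omega (SI units).
  Case 1: P = 4510 × 10 = 45100 W = 45.1 kW
  Case 2: P = 590 × 271 = 159900 W = 159.9 kW
  Case 3: P = 4020 × 39 = 156800 W = 156.8 kW
Ordering: 159.9 kW (case 2) > 156.8 kW (case 3) > 45.1 kW (case 1)
Final answer: 2, 3, 1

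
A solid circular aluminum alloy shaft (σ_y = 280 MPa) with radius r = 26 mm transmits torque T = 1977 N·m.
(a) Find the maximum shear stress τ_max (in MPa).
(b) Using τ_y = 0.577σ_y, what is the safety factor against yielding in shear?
(a) For a solid circular shaft, τ_max = T·r/J with J = π·r^4/2, i.e. τ_max = 2·T / (π·r^3). Convert r = 26 mm = 0.026 m.
  τ_max = (2 × 1977) / (π × 0.026^3) = 7.161 × 10⁷ Pa = 71.61 MPa
(b) τ_y = 0.577 × 280 = 161.56 MPa
  SF = τ_y/τ_max = 161.56 / 71.61 = 2.256
Final answer: (a) τ_max = 71.61 MPa, (b) SF = 2.256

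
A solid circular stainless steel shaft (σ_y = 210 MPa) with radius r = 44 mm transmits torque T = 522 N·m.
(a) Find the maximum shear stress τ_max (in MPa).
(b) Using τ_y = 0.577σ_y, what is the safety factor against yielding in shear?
(a) For a solid circular shaft, τ_max = T·r/J with J = π·r^4/2, i.e. τ_max = 2·T / (π·r^3). Convert r = 44 mm = 0.044 m.
  τ_max = (2 × 522) / (π × 0.044^3) = 3.901 × 10⁶ Pa = 3.901 MPa
(b) τ_y = 0.577 × 210 = 121.17 MPa
  SF = τ_y/τ_max = 121.17 / 3.901 = 31.06
Final answer: (a) τ_max = 3.901 MPa, (b) SF = 31.06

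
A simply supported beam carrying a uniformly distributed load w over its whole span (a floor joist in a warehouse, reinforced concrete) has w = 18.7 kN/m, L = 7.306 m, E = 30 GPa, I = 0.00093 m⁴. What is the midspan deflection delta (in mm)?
Model: a simply supported beam carrying a uniformly distributed load w over its whole span, so delta = (5·w·L^4) / (384·E·I).
Convert to SI units:
  w = 18.7 kN/m = 18700 N/m
  E = 30 GPa = 3 × 10¹⁰ Pa
Substitute:
  delta = (5 × 18700 × 7.306^4) / (384 × (3 × 10¹⁰) × 0.00093)
  delta = 0.02487 m
Convert: delta = 0.02487 m = 24.87 mm
Final answer: delta = 24.87 mm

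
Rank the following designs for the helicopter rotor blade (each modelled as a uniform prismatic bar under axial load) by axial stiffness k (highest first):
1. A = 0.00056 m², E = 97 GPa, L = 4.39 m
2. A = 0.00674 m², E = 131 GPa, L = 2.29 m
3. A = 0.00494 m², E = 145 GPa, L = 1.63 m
Model: a uniform prismatic bar under axial load, so k = (A·E) / L (SI units).
  Case 1: k = (0.00056 × (9.7 × 10¹⁰)) / 4.39 = 1.237 × 10⁷ N/m = 12.37 MN/m
  Case 2: k = (0.00674 × (1.31 × 10¹¹)) / 2.29 = 3.856 × 10⁸ N/m = 385.6 MN/m
  Case 3: k = (0.00494 × (1.45 × 10¹¹)) / 1.63 = 4.394 × 10⁸ N/m = 439.4 MN/m
Ordering: 439.4 MN/m (case 3) > 385.6 MN/m (case 2) > 12.37 MN/m (case 1)
Final answer: 3, 2, 1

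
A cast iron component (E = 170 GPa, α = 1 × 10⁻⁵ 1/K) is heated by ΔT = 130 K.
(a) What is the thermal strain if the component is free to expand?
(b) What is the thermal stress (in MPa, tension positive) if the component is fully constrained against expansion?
(a) Free thermal strain ε_th = α·ΔT = (1 × 10⁻⁵) × 130 = 0.0013
(b) Fully constrained, the expansion is suppressed, so σ = -E·α·ΔT. Convert E = 170 GPa = 1.7 × 10¹¹ Pa.
  σ = -(1.7 × 10¹¹) × (1 × 10⁻⁵) × 130 = -2.21 × 10⁸ Pa = -221 MPa (compressive)
Final answer: (a) ε_th = 0.0013, (b) σ = -221 MPa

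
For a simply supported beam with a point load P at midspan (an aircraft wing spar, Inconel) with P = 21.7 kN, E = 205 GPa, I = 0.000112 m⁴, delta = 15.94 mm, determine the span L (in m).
Model: a simply supported beam with a point load P at midspan, so delta = (P·L^3) / (48·E·I).
Solve for L: L = ((48·delta·E·I) / P)^(1/3).
Convert to SI units:
  P = 21.7 kN = 21700 N
  E = 205 GPa = 2.05 × 10¹¹ Pa
  delta = 15.94 mm = 0.01594 m
Substitute:
  L = ((48 × 0.01594 × (2.05 × 10¹¹) × 0.000112) / 21700)^(1/3)
  L = 9.32 m
Final answer: L = 9.32 m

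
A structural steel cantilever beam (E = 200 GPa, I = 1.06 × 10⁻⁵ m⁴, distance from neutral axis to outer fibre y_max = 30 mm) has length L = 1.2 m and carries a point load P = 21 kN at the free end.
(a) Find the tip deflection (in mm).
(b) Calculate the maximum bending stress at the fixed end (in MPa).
(a) Tip deflection of a cantilever with an end point load: δ = P·L^3 / (3·E·I). Convert P = 21 kN = 21000 N, E = 200 GPa = 2 × 10¹¹ Pa.
  δ = (21000 × 1.2^3) / (3 × (2 × 10¹¹) × (1.06 × 10⁻⁵)) = 0.005706 m = 5.706 mm
(b) Maximum bending moment at the fixed end: M = P·L = 21000 × 1.2 = 25200 N·m. Convert y_max = 30 mm = 0.03 m.
  σ = M·y_max / I = (25200 × 0.03) / (1.06 × 10⁻⁵) = 7.132 × 10⁷ Pa = 71.32 MPa
Final answer: (a) δ = 5.706 mm, (b) σ = 71.32 MPa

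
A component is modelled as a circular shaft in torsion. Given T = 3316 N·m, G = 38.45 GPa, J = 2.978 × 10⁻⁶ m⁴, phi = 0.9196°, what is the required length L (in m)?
Model: a circular shaft in torsion, so phi = (T·L) / (G·J).
Solve for L: L = (phi·G·J) / T.
Convert to SI units:
  G = 38.45 GPa = 3.845 × 10¹⁰ Pa
  phi = 0.9196° = 0.01605 rad
Substitute:
  L = (0.01605 × (3.845 × 10¹⁰) × (2.978 × 10⁻⁶)) / 3316
  L = 0.5542 m
Final answer: L = 0.5542 m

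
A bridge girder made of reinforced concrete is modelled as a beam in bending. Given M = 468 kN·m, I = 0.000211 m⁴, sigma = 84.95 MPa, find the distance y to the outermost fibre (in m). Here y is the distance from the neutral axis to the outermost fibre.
Model: a beam in bending, so sigma = (M·y) / I.
Solve for y: y = (sigma·I) / M.
Convert to SI units:
  M = 468 kN·m = 468000 N·m
  sigma = 84.95 MPa = 8.495 × 10⁷ Pa
Substitute:
  y = ((8.495 × 10⁷) × 0.000211) / 468000
  y = 0.0383 m
Final answer: y = 0.0383 m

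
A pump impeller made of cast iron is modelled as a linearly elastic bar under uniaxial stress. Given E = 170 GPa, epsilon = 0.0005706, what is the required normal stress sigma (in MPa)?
Model: a linearly elastic bar under uniaxial stress, so epsilon = sigma / E.
Solve for sigma: sigma = epsilon·E.
Convert to SI units:
  E = 170 GPa = 1.7 × 10¹¹ Pa
Substitute:
  sigma = 0.0005706 × (1.7 × 10¹¹)
  sigma = 9.7 × 10⁷ Pa
Convert: sigma = 9.7 × 10⁷ Pa = 97 MPa
Final answer: sigma = 97 MPa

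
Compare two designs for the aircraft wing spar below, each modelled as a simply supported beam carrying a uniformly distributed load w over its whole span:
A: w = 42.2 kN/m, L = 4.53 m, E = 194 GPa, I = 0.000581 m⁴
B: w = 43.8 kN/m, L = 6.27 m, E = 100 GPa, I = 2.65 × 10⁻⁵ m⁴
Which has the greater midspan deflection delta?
Model: a simply supported beam carrying a uniformly distributed load w over its whole span, so delta = (5·w·L^4) / (384·E·I) (SI units).
  A: delta = (5 × 42200 × 4.53^4) / (384 × (1.94 × 10¹¹) × 0.000581) = 0.002053 m = 2.053 mm
  B: delta = (5 × 43800 × 6.27^4) / (384 × (1 × 10¹¹) × (2.65 × 10⁻⁵)) = 0.3326 m = 332.6 mm
332.6 mm > 2.053 mm, so B is larger.
Final answer: B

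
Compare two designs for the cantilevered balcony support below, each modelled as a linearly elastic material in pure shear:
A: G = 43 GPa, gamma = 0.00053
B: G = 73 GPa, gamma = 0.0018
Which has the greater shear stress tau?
Model: a linearly elastic material in pure shear, so tau = G·gamma (SI units).
  A: tau = (4.3 × 10¹⁰) × 0.00053 = 2.279 × 10⁷ Pa = 22.79 MPa
  B: tau = (7.3 × 10¹⁰) × 0.0018 = 1.314 × 10⁸ Pa = 131.4 MPa
131.4 MPa > 22.79 MPa, so B is larger.
Final answer: B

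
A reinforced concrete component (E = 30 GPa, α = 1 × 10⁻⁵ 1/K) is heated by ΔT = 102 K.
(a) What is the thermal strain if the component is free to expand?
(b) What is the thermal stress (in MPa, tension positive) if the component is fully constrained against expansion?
(a) Free thermal strain ε_th = α·ΔT = (1 × 10⁻⁵) × 102 = 0.00102
(b) Fully constrained, the expansion is suppressed, so σ = -E·α·ΔT. Convert E = 30 GPa = 3 × 10¹⁰ Pa.
  σ = -(3 × 10¹⁰) × (1 × 10⁻⁵) × 102 = -3.06 × 10⁷ Pa = -30.6 MPa (compressive)
Final answer: (a) ε_th = 0.00102, (b) σ = -30.6 MPa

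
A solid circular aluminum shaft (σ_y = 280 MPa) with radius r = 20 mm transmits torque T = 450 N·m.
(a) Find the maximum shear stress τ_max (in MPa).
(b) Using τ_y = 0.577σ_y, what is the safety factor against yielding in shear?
(a) For a solid circular shaft, τ_max = T·r/J with J = π·r^4/2, i.e. τ_max = 2·T / (π·r^3). Convert r = 20 mm = 0.02 m.
  τ_max = (2 × 450) / (π × 0.02^3) = 3.581 × 10⁷ Pa = 35.81 MPa
(b) τ_y = 0.577 × 280 = 161.56 MPa
  SF = τ_y/τ_max = 161.56 / 35.81 = 4.512
Final answer: (a) τ_max = 35.81 MPa, (b) SF = 4.512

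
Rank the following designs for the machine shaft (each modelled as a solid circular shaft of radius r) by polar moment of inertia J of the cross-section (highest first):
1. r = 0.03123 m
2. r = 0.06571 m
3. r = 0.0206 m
Model: a solid circular shaft of radius r, so J = (π·r^4) / 2 (SI units).
  Case 1: J = (π × 0.03123^4) / 2 = 1.494 × 10⁻⁶ m⁴
  Case 2: J = (π × 0.06571^4) / 2 = 2.929 × 10⁻⁵ m⁴
  Case 3: J = (π × 0.0206^4) / 2 = 2.829 × 10⁻⁷ m⁴
Ordering: 2.929 × 10⁻⁵ m⁴ (case 2) > 1.494 × 10⁻⁶ m⁴ (case 1) > 2.829 × 10⁻⁷ m⁴ (case 3)
Final answer: 2, 1, 3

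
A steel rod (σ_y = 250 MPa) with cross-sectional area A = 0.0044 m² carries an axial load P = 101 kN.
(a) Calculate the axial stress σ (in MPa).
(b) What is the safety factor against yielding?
(a) Axial stress σ = P/A. Convert P = 101 kN = 101000 N.
  σ = 101000 / 0.0044 = 2.295 × 10⁷ Pa = 22.95 MPa
(b) Safety factor SF = σ_y/σ = 250 / 22.95 = 10.89
Final answer: (a) σ = 22.95 MPa, (b) SF = 10.89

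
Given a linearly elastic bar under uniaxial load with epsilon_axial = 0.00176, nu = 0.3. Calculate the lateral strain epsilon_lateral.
Model: a linearly elastic bar under uniaxial load, so epsilon_lateral = -nu·epsilon_axial.
Substitute:
  epsilon_lateral = -(0.3 × 0.00176)
  epsilon_lateral = -0.000528
Final answer: epsilon_lateral = -0.000528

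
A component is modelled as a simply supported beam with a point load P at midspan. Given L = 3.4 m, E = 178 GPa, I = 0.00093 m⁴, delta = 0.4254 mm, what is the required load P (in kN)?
Model: a simply supported beam with a point load P at midspan, so delta = (P·L^3) / (48·E·I).
Solve for P: P = (48·delta·E·I) / L^3.
Convert to SI units:
  E = 178 GPa = 1.78 × 10¹¹ Pa
  delta = 0.4254 mm = 0.0004254 m
Substitute:
  P = (48 × 0.0004254 × (1.78 × 10¹¹) × 0.00093) / 3.4^3
  P = 86000 N
Convert: P = 86000 N = 86 kN
Final answer: P = 86 kN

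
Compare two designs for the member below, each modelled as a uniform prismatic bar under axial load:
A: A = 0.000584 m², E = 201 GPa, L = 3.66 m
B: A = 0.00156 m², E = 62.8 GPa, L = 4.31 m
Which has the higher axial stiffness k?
Model: a uniform prismatic bar under axial load, so k = (A·E) / L (SI units).
  A: k = (0.000584 × (2.01 × 10¹¹)) / 3.66 = 3.207 × 10⁷ N/m = 32.07 MN/m
  B: k = (0.00156 × (6.28 × 10¹⁰)) / 4.31 = 2.273 × 10⁷ N/m = 22.73 MN/m
32.07 MN/m > 22.73 MN/m, so A is larger.
Final answer: A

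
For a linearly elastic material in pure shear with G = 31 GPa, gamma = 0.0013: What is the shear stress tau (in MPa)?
Model: a linearly elastic material in pure shear, so tau = G·gamma.
Convert to SI units:
  G = 31 GPa = 3.1 × 10¹⁰ Pa
Substitute:
  tau = (3.1 × 10¹⁰) × 0.0013
  tau = 4.03 × 10⁷ Pa
Convert: tau = 4.03 × 10⁷ Pa = 40.3 MPa
Final answer: tau = 40.3 MPa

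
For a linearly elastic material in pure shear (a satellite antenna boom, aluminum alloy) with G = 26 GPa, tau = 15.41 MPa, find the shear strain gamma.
Model: a linearly elastic material in pure shear, so tau = G·gamma.
Solve for gamma: gamma = tau / G.
Convert to SI units:
  G = 26 GPa = 2.6 × 10¹⁰ Pa
  tau = 15.41 MPa = 1.541 × 10⁷ Pa
Substitute:
  gamma = (1.541 × 10⁷) / (2.6 × 10¹⁰)
  gamma = 0.0005927
Final answer: gamma = 0.0005927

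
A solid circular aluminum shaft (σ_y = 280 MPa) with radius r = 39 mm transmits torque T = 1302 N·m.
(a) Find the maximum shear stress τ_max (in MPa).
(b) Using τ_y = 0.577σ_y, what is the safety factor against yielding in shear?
(a) For a solid circular shaft, τ_max = T·r/J with J = π·r^4/2, i.e. τ_max = 2·T / (π·r^3). Convert r = 39 mm = 0.039 m.
  τ_max = (2 × 1302) / (π × 0.039^3) = 1.397 × 10⁷ Pa = 13.97 MPa
(b) τ_y = 0.577 × 280 = 161.56 MPa
  SF = τ_y/τ_max = 161.56 / 13.97 = 11.56
Final answer: (a) τ_max = 13.97 MPa, (b) SF = 11.56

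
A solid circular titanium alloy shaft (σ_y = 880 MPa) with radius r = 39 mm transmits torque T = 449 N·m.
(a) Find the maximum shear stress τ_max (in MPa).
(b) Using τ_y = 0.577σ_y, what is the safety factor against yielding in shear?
(a) For a solid circular shaft, τ_max = T·r/J with J = π·r^4/2, i.e. τ_max = 2·T / (π·r^3). Convert r = 39 mm = 0.039 m.
  τ_max = (2 × 449) / (π × 0.039^3) = 4.819 × 10⁶ Pa = 4.819 MPa
(b) τ_y = 0.577 × 880 = 507.76 MPa
  SF = τ_y/τ_max = 507.76 / 4.819 = 105.4
Final answer: (a) τ_max = 4.819 MPa, (b) SF = 105.4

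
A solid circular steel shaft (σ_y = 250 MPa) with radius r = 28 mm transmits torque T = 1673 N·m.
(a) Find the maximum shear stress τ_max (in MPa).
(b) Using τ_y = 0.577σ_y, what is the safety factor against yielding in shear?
(a) For a solid circular shaft, τ_max = T·r/J with J = π·r^4/2, i.e. τ_max = 2·T / (π·r^3). Convert r = 28 mm = 0.028 m.
  τ_max = (2 × 1673) / (π × 0.028^3) = 4.852 × 10⁷ Pa = 48.52 MPa
(b) τ_y = 0.577 × 250 = 144.25 MPa
  SF = τ_y/τ_max = 144.25 / 48.52 = 2.973
Final answer: (a) τ_max = 48.52 MPa, (b) SF = 2.973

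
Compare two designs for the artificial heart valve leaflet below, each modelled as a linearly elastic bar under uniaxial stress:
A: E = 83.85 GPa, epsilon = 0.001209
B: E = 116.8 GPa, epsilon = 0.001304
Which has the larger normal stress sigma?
Model: a linearly elastic bar under uniaxial stress, so sigma = E·epsilon (SI units).
  A: sigma = (8.385 × 10¹⁰) × 0.001209 = 1.014 × 10⁸ Pa = 101.4 MPa
  B: sigma = (1.168 × 10¹¹) × 0.001304 = 1.523 × 10⁸ Pa = 152.3 MPa
152.3 MPa > 101.4 MPa, so B is larger.
Final answer: B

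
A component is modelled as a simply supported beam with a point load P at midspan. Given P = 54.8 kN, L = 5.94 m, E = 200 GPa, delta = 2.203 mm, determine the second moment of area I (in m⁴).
Model: a simply supported beam with a point load P at midspan, so delta = (P·L^3) / (48·E·I).
Solve for I: I = (P·L^3) / (48·delta·E).
Convert to SI units:
  P = 54.8 kN = 54800 N
  E = 200 GPa = 2 × 10¹¹ Pa
  delta = 2.203 mm = 0.002203 m
Substitute:
  I = (54800 × 5.94^3) / (48 × 0.002203 × (2 × 10¹¹))
  I = 0.0005431 m⁴
Final answer: I = 0.0005431 m⁴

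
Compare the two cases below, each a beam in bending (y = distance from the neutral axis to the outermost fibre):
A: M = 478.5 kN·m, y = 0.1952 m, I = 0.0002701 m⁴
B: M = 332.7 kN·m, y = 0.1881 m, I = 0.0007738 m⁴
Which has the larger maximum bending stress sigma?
Model: a beam in bending (y = distance from the neutral axis to the outermost fibre), so sigma = (M·y) / I (SI units).
  A: sigma = (478500 × 0.1952) / 0.0002701 = 3.458 × 10⁸ Pa = 345.8 MPa
  B: sigma = (332700 × 0.1881) / 0.0007738 = 8.087 × 10⁷ Pa = 80.87 MPa
345.8 MPa > 80.87 MPa, so A is larger.
Final answer: A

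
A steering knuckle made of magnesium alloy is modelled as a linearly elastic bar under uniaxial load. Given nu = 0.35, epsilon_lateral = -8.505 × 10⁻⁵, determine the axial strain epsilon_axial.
Model: a linearly elastic bar under uniaxial load, so epsilon_lateral = -nu·epsilon_axial.
Solve for epsilon_axial: epsilon_axial = -epsilon_lateral / nu.
Substitute:
  epsilon_axial = -(-8.505 × 10⁻⁵) / 0.35
  epsilon_axial = 0.000243
Final answer: epsilon_axial = 0.000243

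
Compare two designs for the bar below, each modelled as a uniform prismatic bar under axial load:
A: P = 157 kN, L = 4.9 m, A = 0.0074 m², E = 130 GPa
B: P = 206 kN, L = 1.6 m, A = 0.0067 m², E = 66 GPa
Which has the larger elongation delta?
Model: a uniform prismatic bar under axial load, so delta = (P·L) / (A·E) (SI units).
  A: delta = (157000 × 4.9) / (0.0074 × (1.3 × 10¹¹)) = 0.0007997 m = 0.7997 mm
  B: delta = (206000 × 1.6) / (0.0067 × (6.6 × 10¹⁰)) = 0.0007454 m = 0.7454 mm
0.7997 mm > 0.7454 mm, so A is larger.
Final answer: A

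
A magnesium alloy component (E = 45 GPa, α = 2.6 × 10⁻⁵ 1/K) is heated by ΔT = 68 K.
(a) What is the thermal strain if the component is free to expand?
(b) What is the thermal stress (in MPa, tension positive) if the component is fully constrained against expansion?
(a) Free thermal strain ε_th = α·ΔT = (2.6 × 10⁻⁵) × 68 = 0.001768
(b) Fully constrained, the expansion is suppressed, so σ = -E·α·ΔT. Convert E = 45 GPa = 4.5 × 10¹⁰ Pa.
  σ = -(4.5 × 10¹⁰) × (2.6 × 10⁻⁵) × 68 = -7.956 × 10⁷ Pa = -79.56 MPa (compressive)
Final answer: (a) ε_th = 0.001768, (b) σ = -79.56 MPa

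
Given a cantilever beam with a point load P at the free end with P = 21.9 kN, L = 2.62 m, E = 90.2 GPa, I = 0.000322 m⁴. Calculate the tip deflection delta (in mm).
Model: a cantilever beam with a point load P at the free end, so delta = (P·L^3) / (3·E·I).
Convert to SI units:
  P = 21.9 kN = 21900 N
  E = 90.2 GPa = 9.02 × 10¹⁰ Pa
Substitute:
  delta = (21900 × 2.62^3) / (3 × (9.02 × 10¹⁰) × 0.000322)
  delta = 0.00452 m
Convert: delta = 0.00452 m = 4.52 mm
Final answer: delta = 4.52 mm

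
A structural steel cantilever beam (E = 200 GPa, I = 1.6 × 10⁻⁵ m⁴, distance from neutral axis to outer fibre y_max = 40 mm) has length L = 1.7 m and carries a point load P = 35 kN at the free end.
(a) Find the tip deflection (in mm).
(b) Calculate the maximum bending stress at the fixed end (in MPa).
(a) Tip deflection of a cantilever with an end point load: δ = P·L^3 / (3·E·I). Convert P = 35 kN = 35000 N, E = 200 GPa = 2 × 10¹¹ Pa.
  δ = (35000 × 1.7^3) / (3 × (2 × 10¹¹) × (1.6 × 10⁻⁵)) = 0.01791 m = 17.91 mm
(b) Maximum bending moment at the fixed end: M = P·L = 35000 × 1.7 = 59500 N·m. Convert y_max = 40 mm = 0.04 m.
  σ = M·y_max / I = (59500 × 0.04) / (1.6 × 10⁻⁵) = 1.488 × 10⁸ Pa = 148.8 MPa
Final answer: (a) δ = 17.91 mm, (b) σ = 148.8 MPa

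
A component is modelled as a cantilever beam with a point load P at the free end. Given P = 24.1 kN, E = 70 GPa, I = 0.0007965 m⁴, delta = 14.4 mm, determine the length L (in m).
Model: a cantilever beam with a point load P at the free end, so delta = (P·L^3) / (3·E·I).
Solve for L: L = ((3·delta·E·I) / P)^(1/3).
Convert to SI units:
  P = 24.1 kN = 24100 N
  E = 70 GPa = 7 × 10¹⁰ Pa
  delta = 14.4 mm = 0.0144 m
Substitute:
  L = ((3 × 0.0144 × (7 × 10¹⁰) × 0.0007965) / 24100)^(1/3)
  L = 4.641 m
Final answer: L = 4.641 m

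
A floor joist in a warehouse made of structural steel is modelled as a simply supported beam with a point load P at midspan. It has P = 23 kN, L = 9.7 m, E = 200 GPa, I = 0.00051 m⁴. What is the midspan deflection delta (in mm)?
Model: a simply supported beam with a point load P at midspan, so delta = (P·L^3) / (48·E·I).
Convert to SI units:
  P = 23 kN = 23000 N
  E = 200 GPa = 2 × 10¹¹ Pa
Substitute:
  delta = (23000 × 9.7^3) / (48 × (2 × 10¹¹) × 0.00051)
  delta = 0.004287 m
Convert: delta = 0.004287 m = 4.287 mm
Final answer: delta = 4.287 mm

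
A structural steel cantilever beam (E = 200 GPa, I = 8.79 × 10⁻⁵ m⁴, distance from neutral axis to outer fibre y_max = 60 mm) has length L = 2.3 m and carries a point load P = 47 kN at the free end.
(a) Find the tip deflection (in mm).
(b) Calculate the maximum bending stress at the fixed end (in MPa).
(a) Tip deflection of a cantilever with an end point load: δ = P·L^3 / (3·E·I). Convert P = 47 kN = 47000 N, E = 200 GPa = 2 × 10¹¹ Pa.
  δ = (47000 × 2.3^3) / (3 × (2 × 10¹¹) × (8.79 × 10⁻⁵)) = 0.01084 m = 10.84 mm
(b) Maximum bending moment at the fixed end: M = P·L = 47000 × 2.3 = 108100 N·m. Convert y_max = 60 mm = 0.06 m.
  σ = M·y_max / I = (108100 × 0.06) / (8.79 × 10⁻⁵) = 7.379 × 10⁷ Pa = 73.79 MPa
Final answer: (a) δ = 10.84 mm, (b) σ = 73.79 MPa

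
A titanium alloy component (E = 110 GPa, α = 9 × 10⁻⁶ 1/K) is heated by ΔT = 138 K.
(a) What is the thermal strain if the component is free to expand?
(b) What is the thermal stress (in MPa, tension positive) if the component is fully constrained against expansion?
(a) Free thermal strain ε_th = α·ΔT = (9 × 10⁻⁶) × 138 = 0.001242
(b) Fully constrained, the expansion is suppressed, so σ = -E·α·ΔT. Convert E = 110 GPa = 1.1 × 10¹¹ Pa.
  σ = -(1.1 × 10¹¹) × (9 × 10⁻⁶) × 138 = -1.366 × 10⁸ Pa = -136.6 MPa (compressive)
Final answer: (a) ε_th = 0.001242, (b) σ = -136.6 MPa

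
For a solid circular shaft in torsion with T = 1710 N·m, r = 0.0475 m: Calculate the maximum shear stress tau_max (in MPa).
Model: a solid circular shaft in torsion, so tau_max = (2·T) / (π·r^3).
Substitute:
  tau_max = (2 × 1710) / (π × 0.0475^3)
  tau_max = 1.016 × 10⁷ Pa
Convert: tau_max = 1.016 × 10⁷ Pa = 10.16 MPa
Final answer: tau_max = 10.16 MPa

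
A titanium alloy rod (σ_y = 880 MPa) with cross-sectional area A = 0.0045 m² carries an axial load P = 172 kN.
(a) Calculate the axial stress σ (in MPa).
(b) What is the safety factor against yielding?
(a) Axial stress σ = P/A. Convert P = 172 kN = 172000 N.
  σ = 172000 / 0.0045 = 3.822 × 10⁷ Pa = 38.22 MPa
(b) Safety factor SF = σ_y/σ = 880 / 38.22 = 23.02
Final answer: (a) σ = 38.22 MPa, (b) SF = 23.02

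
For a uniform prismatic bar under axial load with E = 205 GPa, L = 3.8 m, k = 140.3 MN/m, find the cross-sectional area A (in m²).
Model: a uniform prismatic bar under axial load, so k = (A·E) / L.
Solve for A: A = (k·L) / E.
Convert to SI units:
  E = 205 GPa = 2.05 × 10¹¹ Pa
  k = 140.3 MN/m = 1.403 × 10⁸ N/m
Substitute:
  A = ((1.403 × 10⁸) × 3.8) / (2.05 × 10¹¹)
  A = 0.002601 m²
Final answer: A = 0.002601 m²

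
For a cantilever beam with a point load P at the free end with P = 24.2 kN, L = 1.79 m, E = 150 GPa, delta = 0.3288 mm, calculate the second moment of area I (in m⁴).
Model: a cantilever beam with a point load P at the free end, so delta = (P·L^3) / (3·E·I).
Solve for I: I = (P·L^3) / (3·delta·E).
Convert to SI units:
  P = 24.2 kN = 24200 N
  E = 150 GPa = 1.5 × 10¹¹ Pa
  delta = 0.3288 mm = 0.0003288 m
Substitute:
  I = (24200 × 1.79^3) / (3 × 0.0003288 × (1.5 × 10¹¹))
  I = 0.0009381 m⁴
Final answer: I = 0.0009381 m⁴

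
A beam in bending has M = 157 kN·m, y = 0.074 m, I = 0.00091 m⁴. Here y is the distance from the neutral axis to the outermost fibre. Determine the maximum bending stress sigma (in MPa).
Model: a beam in bending, so sigma = (M·y) / I.
Convert to SI units:
  M = 157 kN·m = 157000 N·m
Substitute:
  sigma = (157000 × 0.074) / 0.00091
  sigma = 1.277 × 10⁷ Pa
Convert: sigma = 1.277 × 10⁷ Pa = 12.77 MPa
Final answer: sigma = 12.77 MPa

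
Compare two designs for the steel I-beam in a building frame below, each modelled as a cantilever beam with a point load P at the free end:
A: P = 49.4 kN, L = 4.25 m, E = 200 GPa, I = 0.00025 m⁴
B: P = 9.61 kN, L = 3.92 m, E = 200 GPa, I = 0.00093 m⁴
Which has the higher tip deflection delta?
Model: a cantilever beam with a point load P at the free end, so delta = (P·L^3) / (3·E·I) (SI units).
  A: delta = (49400 × 4.25^3) / (3 × (2 × 10¹¹) × 0.00025) = 0.02528 m = 25.28 mm
  B: delta = (9610 × 3.92^3) / (3 × (2 × 10¹¹) × 0.00093) = 0.001037 m = 1.037 mm
25.28 mm > 1.037 mm, so A is larger.
Final answer: A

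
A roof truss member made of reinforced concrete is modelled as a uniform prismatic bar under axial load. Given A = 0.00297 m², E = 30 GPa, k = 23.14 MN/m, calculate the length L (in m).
Model: a uniform prismatic bar under axial load, so k = (A·E) / L.
Solve for L: L = (A·E) / k.
Convert to SI units:
  E = 30 GPa = 3 × 10¹⁰ Pa
  k = 23.14 MN/m = 2.314 × 10⁷ N/m
Substitute:
  L = (0.00297 × (3 × 10¹⁰)) / (2.314 × 10⁷)
  L = 3.85 m
Final answer: L = 3.85 m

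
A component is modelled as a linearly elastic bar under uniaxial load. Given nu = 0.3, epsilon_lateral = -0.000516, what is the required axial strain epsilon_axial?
Model: a linearly elastic bar under uniaxial load, so epsilon_lateral = -nu·epsilon_axial.
Solve for epsilon_axial: epsilon_axial = -epsilon_lateral / nu.
Substitute:
  epsilon_axial = -(-0.000516) / 0.3
  epsilon_axial = 0.00172
Final answer: epsilon_axial = 0.00172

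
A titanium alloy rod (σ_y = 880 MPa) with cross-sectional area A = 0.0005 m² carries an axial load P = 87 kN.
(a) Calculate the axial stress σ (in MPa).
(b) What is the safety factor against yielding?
(a) Axial stress σ = P/A. Convert P = 87 kN = 87000 N.
  σ = 87000 / 0.0005 = 1.74 × 10⁸ Pa = 174 MPa
(b) Safety factor SF = σ_y/σ = 880 / 174 = 5.057
Final answer: (a) σ = 174 MPa, (b) SF = 5.057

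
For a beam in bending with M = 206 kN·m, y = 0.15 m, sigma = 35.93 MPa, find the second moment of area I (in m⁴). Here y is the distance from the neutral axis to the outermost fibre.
Model: a beam in bending, so sigma = (M·y) / I.
Solve for I: I = (M·y) / sigma.
Convert to SI units:
  M = 206 kN·m = 206000 N·m
  sigma = 35.93 MPa = 3.593 × 10⁷ Pa
Substitute:
  I = (206000 × 0.15) / (3.593 × 10⁷)
  I = 0.00086 m⁴
Final answer: I = 0.00086 m⁴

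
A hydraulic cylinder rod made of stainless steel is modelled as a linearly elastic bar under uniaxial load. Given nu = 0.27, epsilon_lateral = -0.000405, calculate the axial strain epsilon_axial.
Model: a linearly elastic bar under uniaxial load, so epsilon_lateral = -nu·epsilon_axial.
Solve for epsilon_axial: epsilon_axial = -epsilon_lateral / nu.
Substitute:
  epsilon_axial = -(-0.000405) / 0.27
  epsilon_axial = 0.0015
Final answer: epsilon_axial = 0.0015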